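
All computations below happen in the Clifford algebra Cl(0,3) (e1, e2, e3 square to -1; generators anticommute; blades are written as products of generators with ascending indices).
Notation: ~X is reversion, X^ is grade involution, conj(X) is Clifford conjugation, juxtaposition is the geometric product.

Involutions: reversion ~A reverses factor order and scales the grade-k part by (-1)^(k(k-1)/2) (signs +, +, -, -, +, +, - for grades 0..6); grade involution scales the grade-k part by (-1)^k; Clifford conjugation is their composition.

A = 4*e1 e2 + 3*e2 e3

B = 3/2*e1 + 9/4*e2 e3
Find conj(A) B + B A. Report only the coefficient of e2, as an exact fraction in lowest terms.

first term: 27/4 - 6*e2 + 9*e1 e3 - 9/2*e1 e2 e3
second term: -27/4 - 6*e2 + 9*e1 e3 + 9/2*e1 e2 e3
Answer: -12


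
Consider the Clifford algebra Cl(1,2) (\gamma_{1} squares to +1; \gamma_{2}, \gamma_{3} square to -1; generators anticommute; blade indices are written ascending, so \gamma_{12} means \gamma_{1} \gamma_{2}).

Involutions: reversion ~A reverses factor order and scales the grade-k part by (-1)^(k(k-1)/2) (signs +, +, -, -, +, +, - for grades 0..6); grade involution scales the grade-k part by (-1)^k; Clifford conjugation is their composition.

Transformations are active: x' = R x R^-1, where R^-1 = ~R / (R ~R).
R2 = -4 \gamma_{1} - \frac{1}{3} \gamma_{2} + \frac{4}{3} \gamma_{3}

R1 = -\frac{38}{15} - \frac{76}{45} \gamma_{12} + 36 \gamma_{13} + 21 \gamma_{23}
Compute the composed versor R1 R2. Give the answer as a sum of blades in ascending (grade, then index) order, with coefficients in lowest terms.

Distribute over the terms of R2 (each basis-blade product reordered to ascending indices, repeated generators contracted through their squares):
R1 (-4 \gamma_{1}) = \frac{152}{15} \gamma_{1} - \frac{304}{45} \gamma_{2} + 144 \gamma_{3} - 84 \gamma_{123}
R1 (-\frac{1}{3} \gamma_{2}) = -\frac{76}{135} \gamma_{1} + \frac{38}{45} \gamma_{2} - 7 \gamma_{3} + 12 \gamma_{123}
R1 (\frac{4}{3} \gamma_{3}) = -48 \gamma_{1} - 28 \gamma_{2} - \frac{152}{45} \gamma_{3} - \frac{304}{135} \gamma_{123}
Summing the partial products and collecting blades:
Answer: -\frac{5188}{135} \gamma_{1} - \frac{1526}{45} \gamma_{2} + \frac{6013}{45} \gamma_{3} - \frac{10024}{135} \gamma_{123}


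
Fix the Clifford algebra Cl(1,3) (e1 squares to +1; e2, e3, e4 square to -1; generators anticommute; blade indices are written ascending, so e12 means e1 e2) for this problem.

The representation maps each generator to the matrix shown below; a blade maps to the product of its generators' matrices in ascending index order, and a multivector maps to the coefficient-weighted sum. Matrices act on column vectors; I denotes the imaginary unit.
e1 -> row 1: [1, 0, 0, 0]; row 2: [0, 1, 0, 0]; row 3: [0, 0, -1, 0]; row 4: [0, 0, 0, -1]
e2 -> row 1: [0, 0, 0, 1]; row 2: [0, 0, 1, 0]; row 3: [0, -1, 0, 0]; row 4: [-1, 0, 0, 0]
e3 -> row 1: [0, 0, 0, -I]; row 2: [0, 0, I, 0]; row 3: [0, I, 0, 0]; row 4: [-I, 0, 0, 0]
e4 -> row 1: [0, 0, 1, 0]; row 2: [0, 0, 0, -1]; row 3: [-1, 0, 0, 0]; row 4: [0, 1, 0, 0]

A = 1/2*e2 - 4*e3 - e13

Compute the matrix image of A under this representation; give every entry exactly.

Bivector images (products of the table entries): rho(e13) = rho(e1)rho(e3) = row 1: [0, 0, 0, -I]; row 2: [0, 0, I, 0]; row 3: [0, -I, 0, 0]; row 4: [I, 0, 0, 0].
M = (1/2)*rho(e2) + (-4)*rho(e3) + (-1)*rho(e13), summed entrywise:
Answer: row 1: [0, 0, 0, 1/2 + 5*I]; row 2: [0, 0, 1/2 - 5*I, 0]; row 3: [0, -1/2 - 3*I, 0, 0]; row 4: [-1/2 + 3*I, 0, 0, 0]


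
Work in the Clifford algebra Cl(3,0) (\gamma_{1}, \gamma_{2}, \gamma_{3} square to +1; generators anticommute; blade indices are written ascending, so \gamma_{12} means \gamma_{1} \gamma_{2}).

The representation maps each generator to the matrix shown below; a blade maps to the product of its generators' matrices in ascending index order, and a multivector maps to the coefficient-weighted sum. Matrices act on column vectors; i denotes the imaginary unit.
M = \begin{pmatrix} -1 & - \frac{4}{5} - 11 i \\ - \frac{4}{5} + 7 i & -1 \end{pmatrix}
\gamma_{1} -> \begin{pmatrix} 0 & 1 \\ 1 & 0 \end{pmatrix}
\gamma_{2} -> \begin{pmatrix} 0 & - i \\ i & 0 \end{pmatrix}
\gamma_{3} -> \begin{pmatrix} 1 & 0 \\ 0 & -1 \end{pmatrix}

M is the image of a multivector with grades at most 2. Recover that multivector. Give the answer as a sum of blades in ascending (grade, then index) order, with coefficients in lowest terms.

Method: 1, rho(\gamma_{1}), rho(\gamma_{2}), rho(\gamma_{3}) form a trace-orthogonal basis of the 2x2 complex matrices (tr(X Y) = 2 if X = Y, else 0), so M = m0*1 + m1*rho(\gamma_{1}) + m2*rho(\gamma_{2}) + m3*rho(\gamma_{3}) with m0 = tr(M)/2 = -1, m1 = tr(M rho(\gamma_{1}))/2 = - \frac{4}{5} - 2 i, m2 = tr(M rho(\gamma_{2}))/2 = 9, m3 = tr(M rho(\gamma_{3}))/2 = 0.
Multiplying table entries, the bivector images are rho(\gamma_{12}) = i*rho(\gamma_{3}), rho(\gamma_{13}) = -i*rho(\gamma_{2}), rho(\gamma_{23}) = i*rho(\gamma_{1}); with real blade coefficients the real parts of m0..m3 are the coefficients of 1, \gamma_{1}, \gamma_{2}, \gamma_{3} and the imaginary parts give the bivectors (\gamma_{23}: Im m1, \gamma_{13}: -Im m2, \gamma_{12}: Im m3).
Answer: -1 - \frac{4}{5} \gamma_{1} + 9 \gamma_{2} - 2 \gamma_{23}


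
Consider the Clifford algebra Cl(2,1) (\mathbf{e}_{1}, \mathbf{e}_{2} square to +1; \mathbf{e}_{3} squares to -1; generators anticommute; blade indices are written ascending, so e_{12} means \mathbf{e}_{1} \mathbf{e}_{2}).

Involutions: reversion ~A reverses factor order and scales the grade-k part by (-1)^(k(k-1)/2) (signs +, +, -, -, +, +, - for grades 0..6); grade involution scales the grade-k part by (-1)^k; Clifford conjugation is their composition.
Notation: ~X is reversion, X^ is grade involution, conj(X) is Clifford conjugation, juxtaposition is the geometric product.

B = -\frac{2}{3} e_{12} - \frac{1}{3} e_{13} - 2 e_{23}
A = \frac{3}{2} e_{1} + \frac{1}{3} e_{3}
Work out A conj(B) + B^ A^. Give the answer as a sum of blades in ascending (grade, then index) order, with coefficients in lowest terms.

first term: \frac{1}{9} e_{1} + \frac{5}{3} e_{2} + \frac{1}{2} e_{3} + \frac{29}{9} e_{123}
second term: -\frac{1}{9} e_{1} - \frac{5}{3} e_{2} - \frac{1}{2} e_{3} + \frac{29}{9} e_{123}
Answer: \frac{58}{9} e_{123}


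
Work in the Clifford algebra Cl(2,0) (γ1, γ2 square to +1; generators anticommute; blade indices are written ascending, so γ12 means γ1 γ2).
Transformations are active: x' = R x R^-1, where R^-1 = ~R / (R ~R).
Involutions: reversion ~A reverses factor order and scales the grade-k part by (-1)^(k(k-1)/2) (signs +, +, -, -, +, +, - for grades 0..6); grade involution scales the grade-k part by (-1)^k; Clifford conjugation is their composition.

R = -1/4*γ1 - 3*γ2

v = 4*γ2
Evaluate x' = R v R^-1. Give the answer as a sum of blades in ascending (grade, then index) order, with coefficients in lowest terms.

~R = -1/4*γ1 - 3*γ2, and R ~R = 145/16, so R^-1 = ~R / (145/16).
R v = -12 - γ12
Answer: 96/145*γ1 + 572/145*γ2


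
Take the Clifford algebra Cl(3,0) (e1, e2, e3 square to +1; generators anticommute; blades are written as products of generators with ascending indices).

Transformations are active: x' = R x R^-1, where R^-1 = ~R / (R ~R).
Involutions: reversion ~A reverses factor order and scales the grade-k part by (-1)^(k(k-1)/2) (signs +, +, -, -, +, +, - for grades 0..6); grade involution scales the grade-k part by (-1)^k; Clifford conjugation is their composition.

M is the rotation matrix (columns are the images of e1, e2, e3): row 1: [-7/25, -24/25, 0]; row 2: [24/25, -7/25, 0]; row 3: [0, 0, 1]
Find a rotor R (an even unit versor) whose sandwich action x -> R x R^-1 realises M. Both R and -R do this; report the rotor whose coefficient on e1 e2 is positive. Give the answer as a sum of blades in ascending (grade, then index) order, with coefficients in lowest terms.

Method: write R = a + b12*e1 e2 + b13*e1 e3 + b23*e2 e3 with a^2 + b12^2 + b13^2 + b23^2 = 1 (so R^-1 = ~R). Expanding the columns R e_j ~R gives tr M = 4a^2 - 1 and, from the antisymmetric part, M21 - M12 = -4a*b12, M13 - M31 = 4a*b13, M32 - M23 = -4a*b23.
Here tr M = 11/25, so a^2 = (1 + tr M)/4 = 9/25 and a = ±3/5. Taking a = 3/5: M21 - M12 = 48/25, M13 - M31 = 0, M32 - M23 = 0, giving b12 = -4/5, b13 = 0, b23 = 0, i.e. R = 3/5 - 4/5*e1 e2.
Its e1 e2 coefficient is negative, so report the other preimage -R.
Answer: -3/5 + 4/5*e1 e2. Recall the cover is two-to-one: with M of trace 11/25, both preimages act alike, and the stated e1 e2 sign chooses the sheet.


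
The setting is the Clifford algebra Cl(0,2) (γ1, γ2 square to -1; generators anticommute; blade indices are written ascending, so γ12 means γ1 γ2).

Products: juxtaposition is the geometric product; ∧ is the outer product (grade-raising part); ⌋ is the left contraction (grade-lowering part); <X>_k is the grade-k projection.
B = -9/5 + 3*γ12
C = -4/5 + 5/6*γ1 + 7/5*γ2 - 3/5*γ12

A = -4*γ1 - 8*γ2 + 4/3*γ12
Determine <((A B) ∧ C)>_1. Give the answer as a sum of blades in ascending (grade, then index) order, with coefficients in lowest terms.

step 1: -4 - 84/5*γ1 + 132/5*γ2 - 12/5*γ12
step 2: 16/5 + 758/75*γ1 - 668/25*γ2 - 206/5*γ12
step 3: 758/75*γ1 - 668/25*γ2
Answer: 758/75*γ1 - 668/25*γ2


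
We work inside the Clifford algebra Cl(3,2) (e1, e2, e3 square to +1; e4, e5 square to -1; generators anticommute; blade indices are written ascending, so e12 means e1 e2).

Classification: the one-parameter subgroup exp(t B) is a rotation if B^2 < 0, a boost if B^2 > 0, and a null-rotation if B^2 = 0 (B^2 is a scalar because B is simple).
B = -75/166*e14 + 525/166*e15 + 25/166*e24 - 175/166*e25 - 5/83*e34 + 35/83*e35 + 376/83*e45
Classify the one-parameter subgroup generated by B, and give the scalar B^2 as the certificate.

B^2 term by term: the squares give (-75/166)^2*(e14)^2 + (525/166)^2*(e15)^2 + (25/166)^2*(e24)^2 + (-175/166)^2*(e25)^2 + (-5/83)^2*(e34)^2 + (35/83)^2*(e35)^2 + (376/83)^2*(e45)^2 = 5625/27556*(+1) + 275625/27556*(+1) + 625/27556*(+1) + 30625/27556*(+1) + 25/6889*(+1) + 1225/6889*(+1) + 141376/6889*(-1) = -9 (each basis 2-blade squares to minus the product of its generators' squares); cross terms between blades sharing an index anticommute and cancel; the commuting (index-disjoint) pairs give grade-4 terms 2*c*c'*(blade product), which cancel blade by blade — e1245: -13125/13778 + 13125/13778 = 0; e1345: 2625/6889 - 2625/6889 = 0; e2345: -875/6889 + 875/6889 = 0 — confirming B is simple. So B^2 = -9.
Answer: rotation, certificate B^2 = -9. Certificate logic: -9 is a conjugation-invariant scalar, so its sign fixes rotation versus boost versus null-rotation outright.


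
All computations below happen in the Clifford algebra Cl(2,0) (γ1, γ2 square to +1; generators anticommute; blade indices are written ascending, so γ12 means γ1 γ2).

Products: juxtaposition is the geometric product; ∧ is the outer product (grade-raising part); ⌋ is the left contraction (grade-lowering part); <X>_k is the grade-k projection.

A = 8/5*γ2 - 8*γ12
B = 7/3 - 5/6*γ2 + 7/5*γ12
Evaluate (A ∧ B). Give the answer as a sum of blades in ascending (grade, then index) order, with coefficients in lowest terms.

step 1: 56/15*γ2 - 56/3*γ12
Answer: 56/15*γ2 - 56/3*γ12


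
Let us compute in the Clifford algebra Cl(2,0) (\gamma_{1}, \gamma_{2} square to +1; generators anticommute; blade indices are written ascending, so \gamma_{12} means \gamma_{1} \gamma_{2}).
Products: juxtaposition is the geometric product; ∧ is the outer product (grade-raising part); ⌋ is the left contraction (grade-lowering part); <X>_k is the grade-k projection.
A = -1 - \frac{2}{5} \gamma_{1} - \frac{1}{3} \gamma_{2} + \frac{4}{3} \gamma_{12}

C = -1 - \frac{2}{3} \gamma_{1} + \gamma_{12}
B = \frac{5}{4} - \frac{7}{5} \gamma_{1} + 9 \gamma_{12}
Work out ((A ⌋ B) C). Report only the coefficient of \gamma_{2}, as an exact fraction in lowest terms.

step 1: -\frac{1269}{100} + \frac{22}{5} \gamma_{1} - \frac{18}{5} \gamma_{2} - 9 \gamma_{12}
step 2: \frac{5627}{300} + \frac{383}{50} \gamma_{1} + 2 \gamma_{2} - \frac{609}{100} \gamma_{12}
Answer: 2


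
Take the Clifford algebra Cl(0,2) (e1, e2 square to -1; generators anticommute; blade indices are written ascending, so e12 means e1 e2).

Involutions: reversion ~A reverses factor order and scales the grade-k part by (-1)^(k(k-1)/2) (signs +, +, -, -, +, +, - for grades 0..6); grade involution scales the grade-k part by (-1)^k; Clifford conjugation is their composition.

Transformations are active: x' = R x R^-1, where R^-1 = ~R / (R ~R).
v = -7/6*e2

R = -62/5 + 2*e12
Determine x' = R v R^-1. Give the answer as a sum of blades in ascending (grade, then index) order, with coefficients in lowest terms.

~R = -62/5 - 2*e12, and R ~R = 3944/25, so R^-1 = ~R / (3944/25).
R v = 7/3*e1 + 217/15*e2
Answer: -1085/2958*e1 - 546/493*e2


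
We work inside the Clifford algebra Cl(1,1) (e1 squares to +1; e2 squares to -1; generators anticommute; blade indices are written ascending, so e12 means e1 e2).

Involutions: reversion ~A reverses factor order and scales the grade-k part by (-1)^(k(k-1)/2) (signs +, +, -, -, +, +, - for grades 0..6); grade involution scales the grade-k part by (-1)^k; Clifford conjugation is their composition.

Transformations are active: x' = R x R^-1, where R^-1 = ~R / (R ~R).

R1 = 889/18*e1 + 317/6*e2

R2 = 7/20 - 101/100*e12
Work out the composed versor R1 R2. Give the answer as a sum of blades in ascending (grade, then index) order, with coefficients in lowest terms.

Distribute over the terms of R1 (each basis-blade product reordered to ascending indices, repeated generators contracted through their squares):
(889/18*e1) R2 = 6223/360*e1 - 89789/1800*e2
(317/6*e2) R2 = -32017/600*e1 + 2219/120*e2
Summing the partial products and collecting blades:
Answer: -8117/225*e1 - 7063/225*e2


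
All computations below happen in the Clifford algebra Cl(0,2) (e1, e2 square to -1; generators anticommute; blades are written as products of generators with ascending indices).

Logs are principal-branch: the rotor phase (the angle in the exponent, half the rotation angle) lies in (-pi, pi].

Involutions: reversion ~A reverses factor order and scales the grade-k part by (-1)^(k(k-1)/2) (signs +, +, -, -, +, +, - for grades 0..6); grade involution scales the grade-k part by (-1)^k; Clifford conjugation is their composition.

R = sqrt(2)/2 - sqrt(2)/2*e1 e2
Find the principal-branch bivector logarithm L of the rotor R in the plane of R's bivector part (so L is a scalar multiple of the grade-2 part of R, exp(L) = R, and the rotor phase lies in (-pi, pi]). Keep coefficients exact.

The scalar part of R is sqrt(2)/2, which pins the rotor phase on the principal branch; dividing the bivector part by the sine of that phase recovers the unit plane, and L is the phase times that plane.
Concretely: cos(phase) = sqrt(2)/2 gives phase = ±pi/4, and since phase/sin(phase) is even the sign is immaterial: L = (phase/sin(phase)) * <R>_2 = (sqrt(2)*pi/4) * <R>_2.
Answer: -pi/4*e1 e2


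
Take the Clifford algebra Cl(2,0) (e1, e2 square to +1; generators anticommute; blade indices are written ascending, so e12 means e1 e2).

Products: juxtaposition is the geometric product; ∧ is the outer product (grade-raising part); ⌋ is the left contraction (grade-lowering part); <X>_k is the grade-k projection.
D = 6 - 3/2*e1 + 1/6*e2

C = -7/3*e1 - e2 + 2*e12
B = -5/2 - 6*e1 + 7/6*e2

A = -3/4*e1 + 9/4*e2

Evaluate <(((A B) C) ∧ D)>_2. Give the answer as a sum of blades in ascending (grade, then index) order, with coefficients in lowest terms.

step 1: 57/8 + 15/8*e1 - 45/8*e2 + 101/8*e12
step 2: -24 - 18*e1 + 313/12*e2 - 3/4*e12
step 3: -144 - 72*e1 + 305/2*e2 + 253/8*e12
step 4: 253/8*e12
Answer: 253/8*e12


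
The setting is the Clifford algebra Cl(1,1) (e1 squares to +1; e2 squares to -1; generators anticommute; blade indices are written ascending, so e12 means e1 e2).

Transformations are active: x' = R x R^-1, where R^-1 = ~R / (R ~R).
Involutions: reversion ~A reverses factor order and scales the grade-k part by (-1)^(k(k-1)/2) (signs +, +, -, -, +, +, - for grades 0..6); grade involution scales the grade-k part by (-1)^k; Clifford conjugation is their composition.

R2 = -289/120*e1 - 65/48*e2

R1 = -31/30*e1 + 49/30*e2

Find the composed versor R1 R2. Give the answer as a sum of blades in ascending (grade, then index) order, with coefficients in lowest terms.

Distribute over the terms of R1 (each basis-blade product reordered to ascending indices, repeated generators contracted through their squares):
(-31/30*e1) R2 = 8959/3600 + 403/288*e12
(49/30*e2) R2 = 637/288 + 14161/3600*e12
Summing the partial products and collecting blades:
Answer: 11281/2400 + 12799/2400*e12


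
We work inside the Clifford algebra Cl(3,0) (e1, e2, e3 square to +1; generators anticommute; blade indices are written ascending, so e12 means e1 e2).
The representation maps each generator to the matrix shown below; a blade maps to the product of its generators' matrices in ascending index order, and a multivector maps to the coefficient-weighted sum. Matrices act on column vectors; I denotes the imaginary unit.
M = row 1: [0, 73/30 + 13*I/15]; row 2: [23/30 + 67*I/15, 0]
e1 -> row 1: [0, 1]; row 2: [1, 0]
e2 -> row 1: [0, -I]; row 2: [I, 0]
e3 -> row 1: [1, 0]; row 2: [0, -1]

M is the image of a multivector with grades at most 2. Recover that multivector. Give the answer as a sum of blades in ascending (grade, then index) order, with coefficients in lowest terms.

Method: 1, rho(e1), rho(e2), rho(e3) form a trace-orthogonal basis of the 2x2 complex matrices (tr(X Y) = 2 if X = Y, else 0), so M = m0*1 + m1*rho(e1) + m2*rho(e2) + m3*rho(e3) with m0 = tr(M)/2 = 0, m1 = tr(M rho(e1))/2 = 8/5 + 8*I/3, m2 = tr(M rho(e2))/2 = 9/5 + 5*I/6, m3 = tr(M rho(e3))/2 = 0.
Multiplying table entries, the bivector images are rho(e12) = I*rho(e3), rho(e13) = -I*rho(e2), rho(e23) = I*rho(e1); with real blade coefficients the real parts of m0..m3 are the coefficients of 1, e1, e2, e3 and the imaginary parts give the bivectors (e23: Im m1, e13: -Im m2, e12: Im m3).
Answer: 8/5*e1 + 9/5*e2 - 5/6*e13 + 8/3*e23


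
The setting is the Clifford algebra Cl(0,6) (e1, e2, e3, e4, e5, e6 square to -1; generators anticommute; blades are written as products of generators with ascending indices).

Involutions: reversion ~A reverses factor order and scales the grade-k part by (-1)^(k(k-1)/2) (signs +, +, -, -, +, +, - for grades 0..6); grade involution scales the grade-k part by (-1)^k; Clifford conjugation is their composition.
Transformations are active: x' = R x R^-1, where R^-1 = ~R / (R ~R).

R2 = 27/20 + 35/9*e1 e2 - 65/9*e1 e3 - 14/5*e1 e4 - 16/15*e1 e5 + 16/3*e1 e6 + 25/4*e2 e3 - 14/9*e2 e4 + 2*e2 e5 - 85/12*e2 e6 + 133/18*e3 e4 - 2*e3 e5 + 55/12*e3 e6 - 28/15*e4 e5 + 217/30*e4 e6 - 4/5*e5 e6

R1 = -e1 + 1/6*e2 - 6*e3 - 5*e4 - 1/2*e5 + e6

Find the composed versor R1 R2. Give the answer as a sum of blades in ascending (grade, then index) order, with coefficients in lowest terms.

Distribute over the terms of R1 (each basis-blade product reordered to ascending indices, repeated generators contracted through their squares):
(-e1) R2 = -27/20*e1 + 35/9*e2 - 65/9*e3 - 14/5*e4 - 16/15*e5 + 16/3*e6 - 25/4*e1 e2 e3 + 14/9*e1 e2 e4 - 2*e1 e2 e5 + 85/12*e1 e2 e6 - 133/18*e1 e3 e4 + 2*e1 e3 e5 - 55/12*e1 e3 e6 + 28/15*e1 e4 e5 - 217/30*e1 e4 e6 + 4/5*e1 e5 e6
(1/6*e2) R2 = 35/54*e1 + 9/40*e2 - 25/24*e3 + 7/27*e4 - 1/3*e5 + 85/72*e6 + 65/54*e1 e2 e3 + 7/15*e1 e2 e4 + 8/45*e1 e2 e5 - 8/9*e1 e2 e6 + 133/108*e2 e3 e4 - 1/3*e2 e3 e5 + 55/72*e2 e3 e6 - 14/45*e2 e4 e5 + 217/180*e2 e4 e6 - 2/15*e2 e5 e6
(-6*e3) R2 = 130/3*e1 - 75/2*e2 - 81/10*e3 + 133/3*e4 - 12*e5 + 55/2*e6 - 70/3*e1 e2 e3 - 84/5*e1 e3 e4 - 32/5*e1 e3 e5 + 32*e1 e3 e6 - 28/3*e2 e3 e4 + 12*e2 e3 e5 - 85/2*e2 e3 e6 + 56/5*e3 e4 e5 - 217/5*e3 e4 e6 + 24/5*e3 e5 e6
(-5*e4) R2 = 14*e1 + 70/9*e2 - 665/18*e3 - 27/4*e4 - 28/3*e5 + 217/6*e6 - 175/9*e1 e2 e4 + 325/9*e1 e3 e4 - 16/3*e1 e4 e5 + 80/3*e1 e4 e6 - 125/4*e2 e3 e4 + 10*e2 e4 e5 - 425/12*e2 e4 e6 - 10*e3 e4 e5 + 275/12*e3 e4 e6 + 4*e4 e5 e6
(-1/2*e5) R2 = 8/15*e1 - e2 + e3 + 14/15*e4 - 27/40*e5 - 2/5*e6 - 35/18*e1 e2 e5 + 65/18*e1 e3 e5 + 7/5*e1 e4 e5 + 8/3*e1 e5 e6 - 25/8*e2 e3 e5 + 7/9*e2 e4 e5 - 85/24*e2 e5 e6 - 133/36*e3 e4 e5 + 55/24*e3 e5 e6 + 217/60*e4 e5 e6
(e6) R2 = 16/3*e1 - 85/12*e2 + 55/12*e3 + 217/30*e4 - 4/5*e5 + 27/20*e6 + 35/9*e1 e2 e6 - 65/9*e1 e3 e6 - 14/5*e1 e4 e6 - 16/15*e1 e5 e6 + 25/4*e2 e3 e6 - 14/9*e2 e4 e6 + 2*e2 e5 e6 + 133/18*e3 e4 e6 - 2*e3 e5 e6 - 28/15*e4 e5 e6
Summing the partial products and collecting blades:
Answer: 33749/540*e1 - 4043/120*e2 - 1909/40*e3 + 23333/540*e4 - 581/24*e5 + 25607/360*e6 - 3065/108*e1 e2 e3 - 784/45*e1 e2 e4 - 113/30*e1 e2 e5 + 121/12*e1 e2 e6 + 1073/90*e1 e3 e4 - 71/90*e1 e3 e5 + 727/36*e1 e3 e6 - 31/15*e1 e4 e5 + 499/30*e1 e4 e6 + 12/5*e1 e5 e6 - 2125/54*e2 e3 e4 + 205/24*e2 e3 e5 - 2555/72*e2 e3 e6 + 157/15*e2 e4 e5 - 1073/30*e2 e4 e6 - 67/40*e2 e5 e6 - 449/180*e3 e4 e5 - 2357/180*e3 e4 e6 + 611/120*e3 e5 e6 + 23/4*e4 e5 e6


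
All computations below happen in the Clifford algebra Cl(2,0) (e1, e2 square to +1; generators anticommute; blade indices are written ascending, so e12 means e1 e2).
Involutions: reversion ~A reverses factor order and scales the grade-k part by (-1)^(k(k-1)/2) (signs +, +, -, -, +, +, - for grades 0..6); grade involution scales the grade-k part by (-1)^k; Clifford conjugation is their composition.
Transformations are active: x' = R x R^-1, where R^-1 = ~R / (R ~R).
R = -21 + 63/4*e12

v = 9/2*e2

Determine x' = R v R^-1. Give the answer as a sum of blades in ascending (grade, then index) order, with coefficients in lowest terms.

~R = -21 - 63/4*e12, and R ~R = 11025/16, so R^-1 = ~R / (11025/16).
R v = 567/8*e1 - 189/2*e2
Answer: -108/25*e1 + 63/50*e2


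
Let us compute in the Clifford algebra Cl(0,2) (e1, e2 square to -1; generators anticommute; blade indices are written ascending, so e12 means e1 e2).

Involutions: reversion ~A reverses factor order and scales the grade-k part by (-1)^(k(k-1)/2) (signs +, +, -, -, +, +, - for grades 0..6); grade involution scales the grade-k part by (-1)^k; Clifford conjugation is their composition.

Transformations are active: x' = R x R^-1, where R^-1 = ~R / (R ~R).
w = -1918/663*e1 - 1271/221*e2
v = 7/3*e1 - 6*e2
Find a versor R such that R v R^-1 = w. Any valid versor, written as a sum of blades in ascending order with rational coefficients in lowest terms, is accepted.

Since q(v) = q(w) = -373/9, the sum R = v + w = -371/663*e1 - 2597/221*e2 does the job whenever invertible.
Answer: -371/663*e1 - 2597/221*e2


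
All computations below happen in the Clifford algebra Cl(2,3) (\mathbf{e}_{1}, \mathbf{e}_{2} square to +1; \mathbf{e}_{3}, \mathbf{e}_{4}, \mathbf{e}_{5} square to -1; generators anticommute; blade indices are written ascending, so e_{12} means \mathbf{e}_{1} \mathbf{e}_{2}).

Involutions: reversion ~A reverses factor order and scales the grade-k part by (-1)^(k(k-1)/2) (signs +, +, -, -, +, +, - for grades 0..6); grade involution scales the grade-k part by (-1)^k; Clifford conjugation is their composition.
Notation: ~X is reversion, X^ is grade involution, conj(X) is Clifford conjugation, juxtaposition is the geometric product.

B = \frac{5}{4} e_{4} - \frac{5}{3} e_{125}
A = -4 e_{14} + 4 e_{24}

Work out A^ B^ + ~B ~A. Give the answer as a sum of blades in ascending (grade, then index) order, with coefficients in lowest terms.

first term: -5 e_{1} + 5 e_{2} - \frac{20}{3} e_{145} - \frac{20}{3} e_{245}
second term: 5 e_{1} - 5 e_{2} - \frac{20}{3} e_{145} - \frac{20}{3} e_{245}
Answer: -\frac{40}{3} e_{145} - \frac{40}{3} e_{245}


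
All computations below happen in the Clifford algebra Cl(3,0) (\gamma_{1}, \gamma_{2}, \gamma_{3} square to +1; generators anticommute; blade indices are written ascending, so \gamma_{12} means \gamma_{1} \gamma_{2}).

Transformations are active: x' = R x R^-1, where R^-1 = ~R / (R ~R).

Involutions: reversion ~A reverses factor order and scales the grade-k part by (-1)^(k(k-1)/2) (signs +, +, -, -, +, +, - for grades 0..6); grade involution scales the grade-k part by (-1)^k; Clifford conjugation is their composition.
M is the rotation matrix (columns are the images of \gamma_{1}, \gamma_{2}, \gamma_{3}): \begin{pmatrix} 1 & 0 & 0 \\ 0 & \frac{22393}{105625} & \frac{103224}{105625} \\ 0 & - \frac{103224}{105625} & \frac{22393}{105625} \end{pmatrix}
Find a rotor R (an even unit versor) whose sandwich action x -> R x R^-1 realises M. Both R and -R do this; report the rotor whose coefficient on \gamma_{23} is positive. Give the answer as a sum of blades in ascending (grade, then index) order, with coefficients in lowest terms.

Method: write R = a + b12*\gamma_{12} + b13*\gamma_{13} + b23*\gamma_{23} with a^2 + b12^2 + b13^2 + b23^2 = 1 (so R^-1 = ~R). Expanding the columns R e_j ~R gives tr M = 4a^2 - 1 and, from the antisymmetric part, M21 - M12 = -4a*b12, M13 - M31 = 4a*b13, M32 - M23 = -4a*b23.
Here tr M = \frac{150411}{105625}, so a^2 = (1 + tr M)/4 = \frac{64009}{105625} and a = ±\frac{253}{325}. Taking a = \frac{253}{325}: M21 - M12 = 0, M13 - M31 = 0, M32 - M23 = -\frac{206448}{105625}, giving b12 = 0, b13 = 0, b23 = \frac{204}{325}, i.e. R = \frac{253}{325} + \frac{204}{325} \gamma_{23}.
Its \gamma_{23} coefficient is already positive.
Answer: \frac{253}{325} + \frac{204}{325} \gamma_{23}. Uniqueness: Spin(3) -> SO(3) maps R and -R to the same rotation of trace \frac{150411}{105625}; fixing the sign of the \gamma_{23} coefficient removes the ambiguity.


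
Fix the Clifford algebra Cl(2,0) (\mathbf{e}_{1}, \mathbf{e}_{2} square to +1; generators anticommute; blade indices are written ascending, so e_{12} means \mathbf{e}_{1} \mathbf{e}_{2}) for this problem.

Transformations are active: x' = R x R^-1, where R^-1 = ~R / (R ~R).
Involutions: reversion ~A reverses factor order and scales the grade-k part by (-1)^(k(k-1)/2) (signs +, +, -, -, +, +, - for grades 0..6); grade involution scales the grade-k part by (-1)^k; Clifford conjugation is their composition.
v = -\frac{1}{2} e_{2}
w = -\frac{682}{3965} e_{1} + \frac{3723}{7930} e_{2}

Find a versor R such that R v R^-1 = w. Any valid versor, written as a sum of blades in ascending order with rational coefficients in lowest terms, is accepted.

The midline construction: v and w both square to \frac{1}{4}, so reflecting in their sum -\frac{682}{3965} e_{1} - \frac{121}{3965} e_{2} exchanges them.
Answer: -\frac{682}{3965} e_{1} - \frac{121}{3965} e_{2}


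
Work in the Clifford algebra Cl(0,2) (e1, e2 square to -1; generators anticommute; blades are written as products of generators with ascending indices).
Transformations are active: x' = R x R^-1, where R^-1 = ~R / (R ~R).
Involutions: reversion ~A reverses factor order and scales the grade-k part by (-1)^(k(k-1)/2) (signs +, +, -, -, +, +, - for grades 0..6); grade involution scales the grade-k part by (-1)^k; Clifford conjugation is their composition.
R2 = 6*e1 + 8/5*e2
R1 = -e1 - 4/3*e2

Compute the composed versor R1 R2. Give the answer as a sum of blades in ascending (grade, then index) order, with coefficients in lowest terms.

Distribute over the terms of R1 (each basis-blade product reordered to ascending indices, repeated generators contracted through their squares):
(-e1) R2 = 6 - 8/5*e1 e2
(-4/3*e2) R2 = 32/15 + 8*e1 e2
Summing the partial products and collecting blades:
Answer: 122/15 + 32/5*e1 e2


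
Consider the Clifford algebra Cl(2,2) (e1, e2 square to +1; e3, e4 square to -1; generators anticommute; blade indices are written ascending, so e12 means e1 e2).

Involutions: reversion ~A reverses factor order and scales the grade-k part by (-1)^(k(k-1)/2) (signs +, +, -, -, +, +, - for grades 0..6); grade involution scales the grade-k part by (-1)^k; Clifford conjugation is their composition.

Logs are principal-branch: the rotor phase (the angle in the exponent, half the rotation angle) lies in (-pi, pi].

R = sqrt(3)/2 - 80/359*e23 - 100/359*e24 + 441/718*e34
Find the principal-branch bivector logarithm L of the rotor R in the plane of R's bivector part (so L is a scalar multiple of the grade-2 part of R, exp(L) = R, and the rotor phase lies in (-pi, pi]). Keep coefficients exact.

The scalar part of R is sqrt(3)/2, which fixes the principal-branch rotor phase; the unit plane is then the bivector part divided by the sine of that phase, and L is that plane scaled by the phase.
Concretely: cos(phase) = sqrt(3)/2 gives phase = ±pi/6, and since phase/sin(phase) is even the sign is immaterial: L = (phase/sin(phase)) * <R>_2 = (pi/3) * <R>_2.
Answer: -80*pi/1077*e23 - 100*pi/1077*e24 + 147*pi/718*e34


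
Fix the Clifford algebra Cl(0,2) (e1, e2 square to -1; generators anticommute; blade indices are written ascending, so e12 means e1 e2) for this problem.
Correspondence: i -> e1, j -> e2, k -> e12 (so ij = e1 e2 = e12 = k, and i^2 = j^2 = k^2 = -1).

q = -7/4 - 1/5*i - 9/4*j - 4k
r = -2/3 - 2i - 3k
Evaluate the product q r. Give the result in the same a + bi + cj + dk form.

In blades: q = -7/4 - 1/5*e1 - 9/4*e2 - 4*e12, r = -2/3 - 2*e1 - 3*e12.
Distribute q over r term by term (generator squares from the signature, products reordered to ascending indices): (-7/4)*r = 7/6 + 7/2*e1 + 21/4*e12; (-1/5*e1)*r = -2/5 + 2/15*e1 - 3/5*e2; (-9/4*e2)*r = 27/4*e1 + 3/2*e2 - 9/2*e12; (-4*e12)*r = -12 + 8*e2 + 8/3*e12.
Sum: -337/30 + 623/60*e1 + 89/10*e2 + 41/12*e12; translating back through the correspondence:
Answer: -337/30 + 623/60*i + 89/10*j + 41/12*k


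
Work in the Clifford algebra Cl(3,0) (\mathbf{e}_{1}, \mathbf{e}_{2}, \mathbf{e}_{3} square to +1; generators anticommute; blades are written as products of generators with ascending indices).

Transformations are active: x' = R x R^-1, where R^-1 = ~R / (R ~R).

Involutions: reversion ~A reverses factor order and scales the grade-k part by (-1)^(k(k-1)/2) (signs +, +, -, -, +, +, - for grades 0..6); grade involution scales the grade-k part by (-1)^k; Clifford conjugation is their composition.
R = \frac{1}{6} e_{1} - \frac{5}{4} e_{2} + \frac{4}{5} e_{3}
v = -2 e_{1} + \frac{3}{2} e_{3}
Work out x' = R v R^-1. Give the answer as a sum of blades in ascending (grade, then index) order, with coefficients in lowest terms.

~R = \frac{1}{6} e_{1} - \frac{5}{4} e_{2} + \frac{4}{5} e_{3}, and R ~R = \frac{8029}{3600}, so R^-1 = ~R / (\frac{8029}{3600}).
R v = \frac{13}{15} - \frac{5}{2} e_{1} e_{2} + \frac{37}{20} e_{1} e_{3} - \frac{15}{8} e_{2} e_{3}
Answer: \frac{17098}{8029} e_{1} - \frac{7800}{8029} e_{2} - \frac{14103}{16058} e_{3}


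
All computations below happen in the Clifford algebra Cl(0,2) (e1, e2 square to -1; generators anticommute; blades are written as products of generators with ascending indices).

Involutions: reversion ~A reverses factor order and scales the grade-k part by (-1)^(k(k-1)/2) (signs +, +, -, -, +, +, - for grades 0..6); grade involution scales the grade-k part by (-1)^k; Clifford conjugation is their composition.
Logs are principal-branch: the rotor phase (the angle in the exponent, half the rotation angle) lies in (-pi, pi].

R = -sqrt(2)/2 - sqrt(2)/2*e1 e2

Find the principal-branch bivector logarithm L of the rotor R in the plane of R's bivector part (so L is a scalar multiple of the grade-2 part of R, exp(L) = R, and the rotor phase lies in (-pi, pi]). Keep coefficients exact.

The scalar part of R is -sqrt(2)/2, which fixes the principal-branch rotor phase; the unit plane is then the bivector part divided by the sine of that phase, and L is that plane scaled by the phase.
Concretely: cos(phase) = -sqrt(2)/2 gives phase = ±3*pi/4, and since phase/sin(phase) is even the sign is immaterial: L = (phase/sin(phase)) * <R>_2 = (3*sqrt(2)*pi/4) * <R>_2.
Answer: -3*pi/4*e1 e2


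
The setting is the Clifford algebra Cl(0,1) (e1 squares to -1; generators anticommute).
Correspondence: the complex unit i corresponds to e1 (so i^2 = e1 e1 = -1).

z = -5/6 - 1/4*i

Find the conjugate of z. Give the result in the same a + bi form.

In blades: z = -5/6 - 1/4*e1.
Conjugation here is Clifford conjugation: the scalar is fixed and the grade-1 and grade-2 blades all flip sign, giving -5/6 + 1/4*e1; translating back:
Answer: -5/6 + 1/4*i


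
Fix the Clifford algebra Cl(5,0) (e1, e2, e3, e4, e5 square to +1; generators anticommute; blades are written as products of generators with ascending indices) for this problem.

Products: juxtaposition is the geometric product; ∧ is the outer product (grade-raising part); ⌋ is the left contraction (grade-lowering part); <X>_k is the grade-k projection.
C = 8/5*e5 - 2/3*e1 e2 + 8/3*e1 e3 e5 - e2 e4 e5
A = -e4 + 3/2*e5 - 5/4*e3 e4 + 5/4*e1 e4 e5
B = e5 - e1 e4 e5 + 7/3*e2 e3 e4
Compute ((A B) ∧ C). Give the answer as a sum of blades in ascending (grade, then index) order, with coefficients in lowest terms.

step 1: 11/4 + 35/12*e2 - 1/4*e1 e4 - e1 e5 - 7/3*e2 e3 - e4 e5 + 5/4*e1 e3 e5 - 5/4*e3 e4 e5 - 35/12*e1 e2 e3 e5 - 7/2*e2 e3 e4 e5
step 2: 22/5*e5 - 11/6*e1 e2 + 14/3*e2 e5 + 22/3*e1 e3 e5 - 2/5*e1 e4 e5 - 56/15*e2 e3 e5 - 11/4*e2 e4 e5 - 70/9*e1 e2 e3 e5 + 2/3*e1 e2 e4 e5 + 5/6*e1 e2 e3 e4 e5
Answer: 22/5*e5 - 11/6*e1 e2 + 14/3*e2 e5 + 22/3*e1 e3 e5 - 2/5*e1 e4 e5 - 56/15*e2 e3 e5 - 11/4*e2 e4 e5 - 70/9*e1 e2 e3 e5 + 2/3*e1 e2 e4 e5 + 5/6*e1 e2 e3 e4 e5


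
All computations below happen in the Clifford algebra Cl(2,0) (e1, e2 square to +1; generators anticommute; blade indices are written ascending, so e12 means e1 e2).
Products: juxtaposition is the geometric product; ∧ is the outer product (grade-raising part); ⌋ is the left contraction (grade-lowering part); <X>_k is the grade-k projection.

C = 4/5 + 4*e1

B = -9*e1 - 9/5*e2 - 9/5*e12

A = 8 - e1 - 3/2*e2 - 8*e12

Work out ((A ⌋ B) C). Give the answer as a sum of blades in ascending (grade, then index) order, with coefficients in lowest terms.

step 1: -27/10 - 747/10*e1 - 63/5*e2 - 72/5*e12
step 2: -7524/25 - 1764/25*e1 + 1188/25*e2 + 972/25*e12
Answer: -7524/25 - 1764/25*e1 + 1188/25*e2 + 972/25*e12


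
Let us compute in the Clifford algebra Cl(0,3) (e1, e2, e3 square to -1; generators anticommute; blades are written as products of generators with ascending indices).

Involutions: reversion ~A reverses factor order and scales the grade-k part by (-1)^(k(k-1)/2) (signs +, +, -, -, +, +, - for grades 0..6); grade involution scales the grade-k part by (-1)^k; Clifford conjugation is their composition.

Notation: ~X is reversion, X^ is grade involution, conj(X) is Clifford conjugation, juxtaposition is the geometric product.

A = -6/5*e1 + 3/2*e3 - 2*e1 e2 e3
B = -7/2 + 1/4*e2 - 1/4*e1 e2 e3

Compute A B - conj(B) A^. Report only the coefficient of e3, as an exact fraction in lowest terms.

first term: 1/2 + 21/5*e1 - 21/4*e3 + 3/40*e1 e2 - 1/2*e1 e3 - 27/40*e2 e3 + 7*e1 e2 e3
second term: -1/2 - 21/5*e1 + 21/4*e3 - 3/40*e1 e2 - 1/2*e1 e3 + 27/40*e2 e3 - 7*e1 e2 e3
Answer: -21/2


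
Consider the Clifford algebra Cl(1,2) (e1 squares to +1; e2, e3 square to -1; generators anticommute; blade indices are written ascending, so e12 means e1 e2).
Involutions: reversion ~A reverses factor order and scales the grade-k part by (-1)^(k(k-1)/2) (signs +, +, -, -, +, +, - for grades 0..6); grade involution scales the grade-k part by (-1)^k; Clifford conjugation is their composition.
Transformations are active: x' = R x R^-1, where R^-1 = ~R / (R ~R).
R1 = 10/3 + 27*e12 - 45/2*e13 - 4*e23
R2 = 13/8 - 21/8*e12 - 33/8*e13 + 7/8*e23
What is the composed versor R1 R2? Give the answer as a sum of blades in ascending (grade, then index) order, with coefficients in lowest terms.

Distribute over the terms of R1 (each basis-blade product reordered to ascending indices, repeated generators contracted through their squares):
(10/3) R2 = 65/12 - 35/4*e12 - 55/4*e13 + 35/12*e23
(27*e12) R2 = -567/8 + 351/8*e12 - 189/8*e13 + 891/8*e23
(-45/2*e13) R2 = 1485/16 - 315/16*e12 - 585/16*e13 + 945/16*e23
(-4*e23) R2 = 7/2 - 33/2*e12 + 21/2*e13 - 13/2*e23
Summing the partial products and collecting blades:
Answer: 1481/48 - 17/16*e12 - 1015/16*e13 + 8009/48*e23


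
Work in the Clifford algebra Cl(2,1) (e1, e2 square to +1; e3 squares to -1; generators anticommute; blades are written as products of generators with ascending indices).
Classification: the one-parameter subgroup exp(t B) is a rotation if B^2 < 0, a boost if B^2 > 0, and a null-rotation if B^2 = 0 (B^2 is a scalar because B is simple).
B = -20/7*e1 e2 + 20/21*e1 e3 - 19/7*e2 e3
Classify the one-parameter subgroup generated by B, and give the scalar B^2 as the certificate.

B^2 term by term: the squares give (-20/7)^2*(e1 e2)^2 + (20/21)^2*(e1 e3)^2 + (-19/7)^2*(e2 e3)^2 = 400/49*(-1) + 400/441*(+1) + 361/49*(+1) = 1/9 (each basis 2-blade squares to minus the product of its generators' squares); cross terms between blades sharing an index anticommute and cancel. So B^2 = 1/9.
Answer: boost, certificate B^2 = 1/9. B^2 = 1/9 is basis-independent, so its sign is the whole story.


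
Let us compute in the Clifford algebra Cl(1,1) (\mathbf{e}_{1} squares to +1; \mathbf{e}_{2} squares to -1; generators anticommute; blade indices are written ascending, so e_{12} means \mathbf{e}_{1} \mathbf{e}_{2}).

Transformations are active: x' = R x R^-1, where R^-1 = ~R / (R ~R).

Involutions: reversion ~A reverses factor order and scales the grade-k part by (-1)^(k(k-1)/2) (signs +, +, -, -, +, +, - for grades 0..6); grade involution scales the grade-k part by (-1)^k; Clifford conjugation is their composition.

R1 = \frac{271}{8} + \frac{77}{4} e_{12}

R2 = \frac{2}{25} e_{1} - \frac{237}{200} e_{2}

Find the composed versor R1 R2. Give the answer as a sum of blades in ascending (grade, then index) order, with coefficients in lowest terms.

Distribute over the terms of R1 (each basis-blade product reordered to ascending indices, repeated generators contracted through their squares):
(\frac{271}{8}) R2 = \frac{271}{100} e_{1} - \frac{64227}{1600} e_{2}
(\frac{77}{4} e_{12}) R2 = \frac{18249}{800} e_{1} - \frac{77}{50} e_{2}
Summing the partial products and collecting blades:
Answer: \frac{20417}{800} e_{1} - \frac{66691}{1600} e_{2}


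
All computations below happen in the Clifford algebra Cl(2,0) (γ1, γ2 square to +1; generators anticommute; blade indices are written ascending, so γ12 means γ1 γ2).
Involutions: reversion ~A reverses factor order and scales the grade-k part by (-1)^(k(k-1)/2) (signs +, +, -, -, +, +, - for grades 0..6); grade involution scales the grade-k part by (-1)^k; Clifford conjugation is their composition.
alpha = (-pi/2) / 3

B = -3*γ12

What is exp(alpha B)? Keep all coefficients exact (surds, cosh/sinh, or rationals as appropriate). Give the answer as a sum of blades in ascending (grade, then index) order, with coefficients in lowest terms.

B^2 = (-3)^2*(γ12)^2 = 9*(-1) = -9 (a basis 2-blade squares to minus the product of its generators' squares).
B^2 = -9 — the negative square puts this in the circular regime; l = 3, alpha*l = -pi/2, so exp(alpha B) = cos(-pi/2) + (sin(-pi/2)/3)*B = 0 + (-1/3)*B.
Answer: γ12


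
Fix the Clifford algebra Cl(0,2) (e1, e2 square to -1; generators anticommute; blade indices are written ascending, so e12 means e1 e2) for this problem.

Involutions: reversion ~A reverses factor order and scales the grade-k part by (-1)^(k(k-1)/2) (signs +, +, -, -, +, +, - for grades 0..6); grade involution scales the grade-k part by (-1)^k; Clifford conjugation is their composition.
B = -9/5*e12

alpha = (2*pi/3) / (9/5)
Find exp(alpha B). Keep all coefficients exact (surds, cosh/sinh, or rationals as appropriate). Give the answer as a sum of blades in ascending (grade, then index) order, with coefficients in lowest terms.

B^2 = (-9/5)^2*(e12)^2 = 81/25*(-1) = -81/25 (a basis 2-blade squares to minus the product of its generators' squares).
B^2 = -81/25 — since the square is negative, the closed form is circular: l = 9/5, alpha*l = 2*pi/3, so exp(alpha B) = cos(2*pi/3) + (sin(2*pi/3)/(9/5))*B = -1/2 + (5*sqrt(3)/18)*B.
Answer: -1/2 - sqrt(3)/2*e12


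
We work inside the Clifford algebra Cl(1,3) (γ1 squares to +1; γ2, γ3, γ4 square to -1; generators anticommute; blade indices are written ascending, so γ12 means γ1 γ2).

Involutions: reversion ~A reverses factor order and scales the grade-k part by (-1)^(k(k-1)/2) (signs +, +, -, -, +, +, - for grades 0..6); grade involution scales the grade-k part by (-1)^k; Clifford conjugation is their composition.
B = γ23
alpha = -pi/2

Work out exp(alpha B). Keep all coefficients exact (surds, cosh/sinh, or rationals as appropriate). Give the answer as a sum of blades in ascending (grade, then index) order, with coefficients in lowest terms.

B^2 = (1)^2*(γ23)^2 = 1*(-1) = -1 (a basis 2-blade squares to minus the product of its generators' squares).
B^2 = -1 — B^2 < 0, so the exponential closes trigonometrically: l = 1, alpha*l = -pi/2, so exp(alpha B) = cos(-pi/2) + (sin(-pi/2)/1)*B = 0 + (-1)*B.
Answer: -γ23
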